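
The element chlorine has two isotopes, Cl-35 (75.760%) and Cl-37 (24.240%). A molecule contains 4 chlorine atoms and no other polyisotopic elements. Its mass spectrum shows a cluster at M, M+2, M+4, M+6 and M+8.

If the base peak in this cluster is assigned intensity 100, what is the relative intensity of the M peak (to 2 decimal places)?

78.14

Term probabilities: M 0.3294, M+2 0.4216, M+4 0.2023, M+6 0.0432, M+8 0.0035. Base peak = M+2.
P(M+2) = C(4,1) × 0.75760^3 × 0.24240^1 = 4 × 0.4348304 × 0.2424 = 0.421612 (base)
P(M) = C(4,0) × 0.75760^4 × 0.24240^0 = 1 × 0.32942751 × 1.0000 = 0.329428
Relative intensity = 0.329428 / 0.421612 × 100 = 78.14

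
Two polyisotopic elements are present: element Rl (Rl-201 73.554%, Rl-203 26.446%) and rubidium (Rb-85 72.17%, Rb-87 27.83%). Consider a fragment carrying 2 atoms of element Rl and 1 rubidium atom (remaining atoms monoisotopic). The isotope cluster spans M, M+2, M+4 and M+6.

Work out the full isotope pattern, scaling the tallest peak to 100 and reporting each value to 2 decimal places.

Element Rl pattern (n=2): 0.54101909 : 0.38904182 : 0.06993909
Rubidium pattern (n=1): 0.7217 : 0.2783
Convolve the two distributions (both contribute in 2-u steps):
  M: 0.54101909×0.7217 = 0.390453
  M+2: 0.54101909×0.2783 + 0.38904182×0.7217 = 0.431337
  M+4: 0.38904182×0.2783 + 0.06993909×0.7217 = 0.158745
  M+6: 0.06993909×0.2783 = 0.019464
Scale to base peak (0.431337) = 100: 90.52 : 100.00 : 36.80 : 4.51

90.52 : 100.00 : 36.80 : 4.51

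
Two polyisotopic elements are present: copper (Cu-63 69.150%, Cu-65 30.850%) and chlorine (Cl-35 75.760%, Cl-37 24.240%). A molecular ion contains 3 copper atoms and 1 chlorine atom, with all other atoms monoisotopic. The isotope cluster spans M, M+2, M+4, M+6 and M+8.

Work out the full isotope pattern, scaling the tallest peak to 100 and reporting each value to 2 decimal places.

60.30 : 100.00 : 61.83 : 16.87 : 1.71

Copper pattern (n=3): 0.33065611 : 0.44254842 : 0.19743483 : 0.02936064
Chlorine pattern (n=1): 0.7576 : 0.2424
Convolve the two distributions (both contribute in 2-u steps):
  M: 0.33065611×0.7576 = 0.250505
  M+2: 0.33065611×0.2424 + 0.44254842×0.7576 = 0.415426
  M+4: 0.44254842×0.2424 + 0.19743483×0.7576 = 0.256850
  M+6: 0.19743483×0.2424 + 0.02936064×0.7576 = 0.070102
  M+8: 0.02936064×0.2424 = 0.007117
Scale to base peak (0.415426) = 100: 60.30 : 100.00 : 61.83 : 16.87 : 1.71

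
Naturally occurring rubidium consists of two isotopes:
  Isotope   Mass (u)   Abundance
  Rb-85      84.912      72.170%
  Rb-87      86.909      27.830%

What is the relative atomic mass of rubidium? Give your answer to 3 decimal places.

The abundance-weighted mean is 0.72170 × 84.912 + 0.27830 × 86.909
= 61.2810 + 24.1868 = 85.4678 u

85.468 u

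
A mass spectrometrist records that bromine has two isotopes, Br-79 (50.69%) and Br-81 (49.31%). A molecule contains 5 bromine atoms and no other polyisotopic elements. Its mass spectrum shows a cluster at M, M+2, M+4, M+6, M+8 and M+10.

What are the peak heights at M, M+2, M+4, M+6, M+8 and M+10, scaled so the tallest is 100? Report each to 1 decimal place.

Each Br atom is independently Br-79 (p = 0.5069) or Br-81 (q = 0.4931); the cluster is the binomial expansion (p + q)^5.
P(M) = 0.5069^5 = 0.033467
P(M+2) = 5 × 0.5069^4 × 0.4931^1 = 0.162777
P(M+4) = 10 × 0.5069^3 × 0.4931^2 = 0.316692
P(M+6) = 10 × 0.5069^2 × 0.4931^3 = 0.308070
P(M+8) = 5 × 0.5069^1 × 0.4931^4 = 0.149842
P(M+10) = 0.4931^5 = 0.029152
The M+4 peak is largest (0.316692); scaling to 100 gives 10.6 : 51.4 : 100.0 : 97.3 : 47.3 : 9.2.

10.6 : 51.4 : 100.0 : 97.3 : 47.3 : 9.2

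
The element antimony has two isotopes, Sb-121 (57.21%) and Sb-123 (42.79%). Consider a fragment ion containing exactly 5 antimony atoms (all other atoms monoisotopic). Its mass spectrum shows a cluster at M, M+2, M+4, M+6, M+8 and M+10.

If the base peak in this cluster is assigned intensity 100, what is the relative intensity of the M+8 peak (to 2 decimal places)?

27.97

(0.5721 + 0.4279)^5 gives M 0.0613, M+2 0.2292, M+4 0.3428, M+6 0.2564, M+8 0.0959, M+10 0.0143; the largest is M+4.
P(M+4) = C(5,2) × 0.5721^3 × 0.4279^2 = 10 × 0.18724742 × 0.18309841 = 0.342847 (base)
P(M+8) = C(5,4) × 0.5721^1 × 0.4279^4 = 5 × 0.5721 × 0.03352503 = 0.095898
Relative intensity = 0.095898 / 0.342847 × 100 = 27.97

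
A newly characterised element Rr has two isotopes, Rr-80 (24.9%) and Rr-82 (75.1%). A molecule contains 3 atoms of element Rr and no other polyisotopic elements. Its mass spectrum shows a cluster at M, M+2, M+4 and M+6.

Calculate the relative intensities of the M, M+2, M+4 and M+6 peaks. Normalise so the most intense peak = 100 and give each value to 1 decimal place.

The 3 Rr atoms are independent, so intensities follow the terms of (0.249 + 0.751)^3.
P(M) = 0.249^3 = 0.015438
P(M+2) = 3 × 0.249^2 × 0.751^1 = 0.139688
P(M+4) = 3 × 0.249^1 × 0.751^2 = 0.421309
P(M+6) = 0.751^3 = 0.423565
The M+6 peak is largest (0.423565); scaling to 100 gives 3.6 : 33.0 : 99.5 : 100.0.

3.6 : 33.0 : 99.5 : 100.0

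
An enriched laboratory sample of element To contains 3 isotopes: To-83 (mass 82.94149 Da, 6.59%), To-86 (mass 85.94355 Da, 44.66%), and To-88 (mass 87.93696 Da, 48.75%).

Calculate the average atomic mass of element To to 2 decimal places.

86.72 Da

Average mass = Σ (abundance × isotope mass) = 0.0659 × 82.94149 + 0.4466 × 85.94355 + 0.4875 × 87.93696
= 5.465844 + 38.382389 + 42.869268 = 86.717501 Da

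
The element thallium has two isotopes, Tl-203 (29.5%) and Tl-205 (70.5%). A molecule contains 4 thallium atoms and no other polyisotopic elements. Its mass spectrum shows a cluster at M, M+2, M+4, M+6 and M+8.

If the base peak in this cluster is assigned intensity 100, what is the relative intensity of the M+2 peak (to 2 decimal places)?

17.51

Binomial terms of (0.295 + 0.705)^4: M 0.0076, M+2 0.0724, M+4 0.2595, M+6 0.4135, M+8 0.2470 → M+6 is the base peak.
P(M+6) = C(4,3) × 0.295^1 × 0.705^3 = 4 × 0.2950 × 0.35040263 = 0.413475 (base)
P(M+2) = C(4,1) × 0.295^3 × 0.705^1 = 4 × 0.02567237 × 0.7050 = 0.072396
Relative intensity = 0.072396 / 0.413475 × 100 = 17.51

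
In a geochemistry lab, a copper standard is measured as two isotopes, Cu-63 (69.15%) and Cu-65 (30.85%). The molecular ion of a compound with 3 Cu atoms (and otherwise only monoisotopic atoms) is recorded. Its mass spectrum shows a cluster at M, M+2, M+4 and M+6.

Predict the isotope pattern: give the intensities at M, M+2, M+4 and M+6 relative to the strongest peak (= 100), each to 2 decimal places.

Each Cu atom is independently Cu-63 (p = 0.6915) or Cu-65 (q = 0.3085); the cluster is the binomial expansion (p + q)^3.
P(M) = 0.6915^3 = 0.330656
P(M+2) = 3 × 0.6915^2 × 0.3085^1 = 0.442548
P(M+4) = 3 × 0.6915^1 × 0.3085^2 = 0.197435
P(M+6) = 0.3085^3 = 0.029361
The M+2 peak is largest (0.442548); scaling to 100 gives 74.72 : 100.00 : 44.61 : 6.63.

74.72 : 100.00 : 44.61 : 6.63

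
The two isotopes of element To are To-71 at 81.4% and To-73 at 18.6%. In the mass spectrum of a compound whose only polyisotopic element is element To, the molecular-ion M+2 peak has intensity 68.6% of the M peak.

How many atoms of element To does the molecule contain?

3

The M+2/M ratio from n To atoms is n · q/p = n · 0.186/0.814.
n = 0.686 × 0.814/0.186 = 3.00 ≈ 3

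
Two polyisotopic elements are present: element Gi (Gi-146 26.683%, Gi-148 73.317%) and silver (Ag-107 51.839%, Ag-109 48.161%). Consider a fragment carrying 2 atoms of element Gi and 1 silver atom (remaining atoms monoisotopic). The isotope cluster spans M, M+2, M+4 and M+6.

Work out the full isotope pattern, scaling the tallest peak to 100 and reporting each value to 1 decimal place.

Element Gi pattern (n=2): 0.07119825 : 0.3912635 : 0.53753825
Silver pattern (n=1): 0.51839 : 0.48161
Convolve the two distributions (both contribute in 2-u steps):
  M: 0.07119825×0.51839 = 0.036908
  M+2: 0.07119825×0.48161 + 0.3912635×0.51839 = 0.237117
  M+4: 0.3912635×0.48161 + 0.53753825×0.51839 = 0.467091
  M+6: 0.53753825×0.48161 = 0.258884
Scale to base peak (0.467091) = 100: 7.9 : 50.8 : 100.0 : 55.4

7.9 : 50.8 : 100.0 : 55.4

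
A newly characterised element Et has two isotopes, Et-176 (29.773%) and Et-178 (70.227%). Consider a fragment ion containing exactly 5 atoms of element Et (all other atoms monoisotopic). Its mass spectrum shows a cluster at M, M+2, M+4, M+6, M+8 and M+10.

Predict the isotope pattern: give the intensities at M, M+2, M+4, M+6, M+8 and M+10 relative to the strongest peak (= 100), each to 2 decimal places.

Each Et atom is independently Et-176 (p = 0.29773) or Et-178 (q = 0.70227); the cluster is the binomial expansion (p + q)^5.
P(M) = 0.29773^5 = 0.002339
P(M+2) = 5 × 0.29773^4 × 0.70227^1 = 0.027591
P(M+4) = 10 × 0.29773^3 × 0.70227^2 = 0.130160
P(M+6) = 10 × 0.29773^2 × 0.70227^3 = 0.307014
P(M+8) = 5 × 0.29773^1 × 0.70227^4 = 0.362084
P(M+10) = 0.70227^5 = 0.170813
The M+8 peak is largest (0.362084); scaling to 100 gives 0.65 : 7.62 : 35.95 : 84.79 : 100.00 : 47.17.

0.65 : 7.62 : 35.95 : 84.79 : 100.00 : 47.17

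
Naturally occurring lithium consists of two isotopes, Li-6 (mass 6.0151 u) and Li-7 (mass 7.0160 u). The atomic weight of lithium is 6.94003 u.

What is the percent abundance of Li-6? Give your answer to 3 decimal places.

7.590%

Writing the weighted mean with unknown fraction x of Li-6:
6.0151·x + 7.0160·(1 − x) = 6.94003
(6.0151 − 7.0160)·x = 6.94003 − 7.0160
x = -0.07597 / -1.0009 = 0.07590 → 7.590% Li-6, 92.410% Li-7.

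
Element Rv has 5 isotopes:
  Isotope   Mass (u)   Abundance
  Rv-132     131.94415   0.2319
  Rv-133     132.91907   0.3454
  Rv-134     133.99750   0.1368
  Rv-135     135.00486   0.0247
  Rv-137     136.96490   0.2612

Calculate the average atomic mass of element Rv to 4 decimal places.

Average mass = Σ (abundance × isotope mass) = 0.2319 × 131.94415 + 0.3454 × 132.91907 + 0.1368 × 133.99750 + 0.0247 × 135.00486 + 0.2612 × 136.96490
= 30.597848 + 45.910247 + 18.330858 + 3.334620 + 35.775232 = 133.948805 u

133.9488 u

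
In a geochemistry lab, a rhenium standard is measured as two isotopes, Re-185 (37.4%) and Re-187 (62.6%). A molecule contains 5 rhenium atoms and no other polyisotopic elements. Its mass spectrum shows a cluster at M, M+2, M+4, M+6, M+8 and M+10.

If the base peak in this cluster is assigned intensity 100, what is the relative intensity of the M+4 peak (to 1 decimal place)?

(0.374 + 0.626)^5 gives M 0.0073, M+2 0.0612, M+4 0.2050, M+6 0.3431, M+8 0.2872, M+10 0.0961; the largest is M+6.
P(M+6) = C(5,3) × 0.374^2 × 0.626^3 = 10 × 0.139876 × 0.24531438 = 0.343136 (base)
P(M+4) = C(5,2) × 0.374^3 × 0.626^2 = 10 × 0.05231362 × 0.391876 = 0.205005
Relative intensity = 0.205005 / 0.343136 × 100 = 59.7

59.7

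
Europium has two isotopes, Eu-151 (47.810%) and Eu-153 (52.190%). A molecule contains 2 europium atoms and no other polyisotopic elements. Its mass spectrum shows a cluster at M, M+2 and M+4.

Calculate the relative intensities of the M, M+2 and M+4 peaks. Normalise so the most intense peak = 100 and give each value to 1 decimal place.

The 2 Eu atoms are independent, so intensities follow the terms of (0.47810 + 0.52190)^2.
P(M) = 0.47810^2 = 0.228580
P(M+2) = 2 × 0.47810^1 × 0.52190^1 = 0.499041
P(M+4) = 0.52190^2 = 0.272380
The M+2 peak is largest (0.499041); scaling to 100 gives 45.8 : 100.0 : 54.6.

45.8 : 100.0 : 54.6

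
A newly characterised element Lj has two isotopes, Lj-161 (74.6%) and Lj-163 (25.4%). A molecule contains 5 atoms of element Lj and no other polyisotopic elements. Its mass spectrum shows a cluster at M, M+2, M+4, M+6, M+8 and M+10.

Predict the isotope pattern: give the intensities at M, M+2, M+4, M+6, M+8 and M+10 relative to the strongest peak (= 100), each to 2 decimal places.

58.74 : 100.00 : 68.10 : 23.19 : 3.95 : 0.27

The 5 Lj atoms are independent, so intensities follow the terms of (0.746 + 0.254)^5.
P(M) = 0.746^5 = 0.231044
P(M+2) = 5 × 0.746^4 × 0.254^1 = 0.393332
P(M+4) = 10 × 0.746^3 × 0.254^2 = 0.267845
P(M+6) = 10 × 0.746^2 × 0.254^3 = 0.091197
P(M+8) = 5 × 0.746^1 × 0.254^4 = 0.015525
P(M+10) = 0.254^5 = 0.001057
The M+2 peak is largest (0.393332); scaling to 100 gives 58.74 : 100.00 : 68.10 : 23.19 : 3.95 : 0.27.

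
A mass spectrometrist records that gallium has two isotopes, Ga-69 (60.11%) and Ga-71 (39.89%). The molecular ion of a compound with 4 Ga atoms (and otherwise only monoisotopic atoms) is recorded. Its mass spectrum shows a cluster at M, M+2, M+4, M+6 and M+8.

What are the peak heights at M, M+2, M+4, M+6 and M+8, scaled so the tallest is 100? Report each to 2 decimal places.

37.67 : 100.00 : 99.54 : 44.04 : 7.31

Expanding (0.6011 + 0.3989)^4:
P(M) = 0.6011^4 = 0.130553
P(M+2) = 4 × 0.6011^3 × 0.3989^1 = 0.346549
P(M+4) = 6 × 0.6011^2 × 0.3989^2 = 0.344963
P(M+6) = 4 × 0.6011^1 × 0.3989^3 = 0.152616
P(M+8) = 0.3989^4 = 0.025320
The M+2 peak is largest (0.346549); scaling to 100 gives 37.67 : 100.00 : 99.54 : 44.04 : 7.31.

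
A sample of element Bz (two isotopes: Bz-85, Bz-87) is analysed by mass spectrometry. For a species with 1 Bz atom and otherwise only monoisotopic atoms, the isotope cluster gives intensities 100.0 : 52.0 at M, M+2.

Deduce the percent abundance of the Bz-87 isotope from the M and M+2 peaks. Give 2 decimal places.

Let p = fractional abundance of Bz-85. I(M+2)/I(M) = [C(1,1)·p^0·(1−p)] / p^1 = 1·(1−p)/p = 52.0/100.0 = 0.5200
(1−p)/p = 0.5200/1 = 0.5200  ⇒  p = 1/(1 + 0.5200) = 0.6579
Bz-85: 65.79%, Bz-87: 34.21%.

34.21%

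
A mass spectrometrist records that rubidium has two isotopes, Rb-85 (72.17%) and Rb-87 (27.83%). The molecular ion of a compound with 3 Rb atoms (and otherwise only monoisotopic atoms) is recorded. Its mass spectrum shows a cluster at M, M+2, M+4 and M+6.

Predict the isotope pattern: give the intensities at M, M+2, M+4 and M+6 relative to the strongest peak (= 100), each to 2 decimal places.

Each Rb atom is independently Rb-85 (p = 0.7217) or Rb-87 (q = 0.2783); the cluster is the binomial expansion (p + q)^3.
P(M) = 0.7217^3 = 0.375898
P(M+2) = 3 × 0.7217^2 × 0.2783^1 = 0.434858
P(M+4) = 3 × 0.7217^1 × 0.2783^2 = 0.167689
P(M+6) = 0.2783^3 = 0.021555
The M+2 peak is largest (0.434858); scaling to 100 gives 86.44 : 100.00 : 38.56 : 4.96.

86.44 : 100.00 : 38.56 : 4.96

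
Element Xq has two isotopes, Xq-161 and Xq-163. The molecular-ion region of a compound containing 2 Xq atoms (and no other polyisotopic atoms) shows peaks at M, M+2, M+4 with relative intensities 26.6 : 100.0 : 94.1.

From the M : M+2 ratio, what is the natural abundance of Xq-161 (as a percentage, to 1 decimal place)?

Write p for the Xq-161 fraction. I(M+2)/I(M) = [C(2,1)·p^1·(1−p)] / p^2 = 2·(1−p)/p = 100.0/26.6 = 3.7594
(1−p)/p = 3.7594/2 = 1.8797  ⇒  p = 1/(1 + 1.8797) = 0.3473
Xq-161: 34.7%, Xq-163: 65.3%.

34.7%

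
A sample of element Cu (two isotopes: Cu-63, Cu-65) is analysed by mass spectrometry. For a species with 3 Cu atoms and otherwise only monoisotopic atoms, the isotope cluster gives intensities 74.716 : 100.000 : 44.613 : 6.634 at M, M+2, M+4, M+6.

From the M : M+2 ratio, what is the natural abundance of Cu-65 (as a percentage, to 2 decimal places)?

30.85%

Let p = fractional abundance of Cu-63. I(M+2)/I(M) = [C(3,1)·p^2·(1−p)] / p^3 = 3·(1−p)/p = 100.000/74.716 = 1.3384
(1−p)/p = 1.3384/3 = 0.4461  ⇒  p = 1/(1 + 0.4461) = 0.6915
Cu-63: 69.15%, Cu-65: 30.85%.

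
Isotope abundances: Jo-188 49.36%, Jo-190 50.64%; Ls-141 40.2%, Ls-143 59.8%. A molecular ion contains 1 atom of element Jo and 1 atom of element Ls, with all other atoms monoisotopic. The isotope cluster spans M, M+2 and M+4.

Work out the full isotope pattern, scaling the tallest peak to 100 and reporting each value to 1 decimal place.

Element Jo pattern (n=1): 0.4936 : 0.5064
Element Ls pattern (n=1): 0.4020 : 0.5980
Convolve the two distributions (both contribute in 2-u steps):
  M: 0.4936×0.4020 = 0.198427
  M+2: 0.4936×0.5980 + 0.5064×0.4020 = 0.498746
  M+4: 0.5064×0.5980 = 0.302827
Scale to base peak (0.498746) = 100: 39.8 : 100.0 : 60.7

39.8 : 100.0 : 60.7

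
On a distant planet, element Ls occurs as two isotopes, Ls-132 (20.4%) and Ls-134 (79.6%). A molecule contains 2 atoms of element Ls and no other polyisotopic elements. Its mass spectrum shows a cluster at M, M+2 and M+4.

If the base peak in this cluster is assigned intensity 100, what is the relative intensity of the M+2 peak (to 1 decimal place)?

51.3

Term probabilities: M 0.0416, M+2 0.3248, M+4 0.6336. Base peak = M+4.
P(M+4) = C(2,2) × 0.204^0 × 0.796^2 = 1 × 1.0000 × 0.633616 = 0.633616 (base)
P(M+2) = C(2,1) × 0.204^1 × 0.796^1 = 2 × 0.2040 × 0.7960 = 0.324768
Relative intensity = 0.324768 / 0.633616 × 100 = 51.3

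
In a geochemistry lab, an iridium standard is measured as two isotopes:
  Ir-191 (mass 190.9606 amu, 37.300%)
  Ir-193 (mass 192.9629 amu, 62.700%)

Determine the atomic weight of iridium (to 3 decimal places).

192.216 amu

Weight each isotope mass by its fractional abundance: 0.37300 × 190.9606 + 0.62700 × 192.9629
= 71.22830 + 120.98774 = 192.21604 amu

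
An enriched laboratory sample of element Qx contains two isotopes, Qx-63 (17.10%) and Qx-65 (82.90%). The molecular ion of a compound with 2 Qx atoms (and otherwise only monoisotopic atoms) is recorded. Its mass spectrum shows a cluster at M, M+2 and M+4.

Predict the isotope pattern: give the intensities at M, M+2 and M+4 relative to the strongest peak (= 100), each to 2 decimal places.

4.25 : 41.25 : 100.00

The 2 Qx atoms are independent, so intensities follow the terms of (0.1710 + 0.8290)^2.
P(M) = 0.1710^2 = 0.029241
P(M+2) = 2 × 0.1710^1 × 0.8290^1 = 0.283518
P(M+4) = 0.8290^2 = 0.687241
The M+4 peak is largest (0.687241); scaling to 100 gives 4.25 : 41.25 : 100.00.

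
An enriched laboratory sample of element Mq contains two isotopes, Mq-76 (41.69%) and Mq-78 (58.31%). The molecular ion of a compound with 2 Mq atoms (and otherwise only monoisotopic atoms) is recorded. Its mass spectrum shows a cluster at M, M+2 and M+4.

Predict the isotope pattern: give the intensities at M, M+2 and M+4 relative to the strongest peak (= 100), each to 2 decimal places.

Each Mq atom is independently Mq-76 (p = 0.4169) or Mq-78 (q = 0.5831); the cluster is the binomial expansion (p + q)^2.
P(M) = 0.4169^2 = 0.173806
P(M+2) = 2 × 0.4169^1 × 0.5831^1 = 0.486189
P(M+4) = 0.5831^2 = 0.340006
The M+2 peak is largest (0.486189); scaling to 100 gives 35.75 : 100.00 : 69.93.

35.75 : 100.00 : 69.93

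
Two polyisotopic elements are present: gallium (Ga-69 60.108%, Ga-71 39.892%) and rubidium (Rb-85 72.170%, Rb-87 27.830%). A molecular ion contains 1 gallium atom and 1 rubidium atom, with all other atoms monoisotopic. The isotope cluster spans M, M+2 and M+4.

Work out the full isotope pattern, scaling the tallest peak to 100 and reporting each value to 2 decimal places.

Gallium pattern (n=1): 0.60108 : 0.39892
Rubidium pattern (n=1): 0.7217 : 0.2783
Convolve the two distributions (both contribute in 2-u steps):
  M: 0.60108×0.7217 = 0.433799
  M+2: 0.60108×0.2783 + 0.39892×0.7217 = 0.455181
  M+4: 0.39892×0.2783 = 0.111019
Scale to base peak (0.455181) = 100: 95.30 : 100.00 : 24.39

95.30 : 100.00 : 24.39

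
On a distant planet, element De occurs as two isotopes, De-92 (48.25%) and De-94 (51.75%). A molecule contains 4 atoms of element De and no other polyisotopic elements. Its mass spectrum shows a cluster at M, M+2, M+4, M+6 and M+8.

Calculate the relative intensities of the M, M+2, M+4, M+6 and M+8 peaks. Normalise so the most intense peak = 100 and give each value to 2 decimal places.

14.49 : 62.16 : 100.00 : 71.50 : 19.17

Expanding (0.4825 + 0.5175)^4:
P(M) = 0.4825^4 = 0.054199
P(M+2) = 4 × 0.4825^3 × 0.5175^1 = 0.232521
P(M+4) = 6 × 0.4825^2 × 0.5175^2 = 0.374082
P(M+6) = 4 × 0.4825^1 × 0.5175^3 = 0.267478
P(M+8) = 0.5175^4 = 0.071720
The M+4 peak is largest (0.374082); scaling to 100 gives 14.49 : 62.16 : 100.00 : 71.50 : 19.17.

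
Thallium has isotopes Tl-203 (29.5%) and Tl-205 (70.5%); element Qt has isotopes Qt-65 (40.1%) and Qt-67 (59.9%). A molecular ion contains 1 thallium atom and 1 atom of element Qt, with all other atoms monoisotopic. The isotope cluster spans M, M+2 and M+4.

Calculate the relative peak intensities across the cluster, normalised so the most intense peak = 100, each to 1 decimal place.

25.7 : 100.0 : 91.9

Thallium pattern (n=1): 0.2950 : 0.7050
Element Qt pattern (n=1): 0.4010 : 0.5990
Convolve the two distributions (both contribute in 2-u steps):
  M: 0.2950×0.4010 = 0.118295
  M+2: 0.2950×0.5990 + 0.7050×0.4010 = 0.459410
  M+4: 0.7050×0.5990 = 0.422295
Scale to base peak (0.459410) = 100: 25.7 : 100.0 : 91.9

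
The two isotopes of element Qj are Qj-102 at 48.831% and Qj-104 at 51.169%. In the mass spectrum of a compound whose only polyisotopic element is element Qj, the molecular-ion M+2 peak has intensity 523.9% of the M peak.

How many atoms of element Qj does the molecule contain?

5

With n Qj atoms, P(M+2)/P(M) = C(n,1)·p^(n−1)q / p^n = n·q/p = n · 0.51169/0.48831.
n = 5.239 × 0.48831/0.51169 = 5.00 ≈ 5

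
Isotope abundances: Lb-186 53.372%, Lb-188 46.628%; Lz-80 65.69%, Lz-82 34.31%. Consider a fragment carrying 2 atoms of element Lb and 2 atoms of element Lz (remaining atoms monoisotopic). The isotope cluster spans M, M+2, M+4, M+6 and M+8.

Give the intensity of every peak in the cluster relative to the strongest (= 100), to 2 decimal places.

Element Lb pattern (n=2): 0.28485704 : 0.49772592 : 0.21741704
Element Lz pattern (n=2): 0.43151761 : 0.45076478 : 0.11771761
Convolve the two distributions (both contribute in 2-u steps):
  M: 0.28485704×0.43151761 = 0.122921
  M+2: 0.28485704×0.45076478 + 0.49772592×0.43151761 = 0.343181
  M+4: 0.28485704×0.11771761 + 0.49772592×0.45076478 + 0.21741704×0.43151761 = 0.351709
  M+6: 0.49772592×0.11771761 + 0.21741704×0.45076478 = 0.156595
  M+8: 0.21741704×0.11771761 = 0.025594
Scale to base peak (0.351709) = 100: 34.95 : 97.58 : 100.00 : 44.52 : 7.28

34.95 : 97.58 : 100.00 : 44.52 : 7.28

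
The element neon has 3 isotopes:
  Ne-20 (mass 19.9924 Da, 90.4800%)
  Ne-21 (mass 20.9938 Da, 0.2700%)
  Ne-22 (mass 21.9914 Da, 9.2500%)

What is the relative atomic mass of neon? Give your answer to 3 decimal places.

20.180 Da

Ar = Σ fᵢ·mᵢ = 0.904800 × 19.9924 + 0.002700 × 20.9938 + 0.092500 × 21.9914
= 18.08912 + 0.05668 + 2.03420 = 20.18000 Da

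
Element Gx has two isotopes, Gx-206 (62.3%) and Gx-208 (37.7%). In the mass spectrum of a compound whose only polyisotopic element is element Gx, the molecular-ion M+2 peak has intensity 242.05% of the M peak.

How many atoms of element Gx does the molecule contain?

4

For n independent Gx atoms, I(M+2)/I(M) = n · (abundance Gx-208) / (abundance Gx-206) = n · 0.377/0.623.
n = 2.4205 × 0.623/0.377 = 4.00 ≈ 4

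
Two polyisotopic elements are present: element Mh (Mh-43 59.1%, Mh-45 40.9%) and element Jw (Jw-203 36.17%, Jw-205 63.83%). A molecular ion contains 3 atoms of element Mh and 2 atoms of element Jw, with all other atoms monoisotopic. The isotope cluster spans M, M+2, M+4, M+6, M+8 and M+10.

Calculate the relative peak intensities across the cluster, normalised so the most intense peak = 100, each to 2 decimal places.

8.42 : 47.19 : 100.00 : 99.91 : 47.52 : 8.69

Element Mh pattern (n=3): 0.20642507 : 0.42856779 : 0.29658921 : 0.06841793
Element Jw pattern (n=2): 0.13082689 : 0.46174622 : 0.40742689
Convolve the two distributions (both contribute in 2-u steps):
  M: 0.20642507×0.13082689 = 0.027006
  M+2: 0.20642507×0.46174622 + 0.42856779×0.13082689 = 0.151384
  M+4: 0.20642507×0.40742689 + 0.42856779×0.46174622 + 0.29658921×0.13082689 = 0.320795
  M+6: 0.42856779×0.40742689 + 0.29658921×0.46174622 + 0.06841793×0.13082689 = 0.320510
  M+8: 0.29658921×0.40742689 + 0.06841793×0.46174622 = 0.152430
  M+10: 0.06841793×0.40742689 = 0.027875
Scale to base peak (0.320795) = 100: 8.42 : 47.19 : 100.00 : 99.91 : 47.52 : 8.69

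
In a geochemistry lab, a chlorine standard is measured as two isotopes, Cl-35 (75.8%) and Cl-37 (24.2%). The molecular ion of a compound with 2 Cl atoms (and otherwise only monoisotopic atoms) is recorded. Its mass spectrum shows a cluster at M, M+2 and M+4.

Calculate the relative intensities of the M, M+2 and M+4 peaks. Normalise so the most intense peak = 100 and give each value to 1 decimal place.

100.0 : 63.9 : 10.2

Expanding (0.758 + 0.242)^2:
P(M) = 0.758^2 = 0.574564
P(M+2) = 2 × 0.758^1 × 0.242^1 = 0.366872
P(M+4) = 0.242^2 = 0.058564
The M peak is largest (0.574564); scaling to 100 gives 100.0 : 63.9 : 10.2.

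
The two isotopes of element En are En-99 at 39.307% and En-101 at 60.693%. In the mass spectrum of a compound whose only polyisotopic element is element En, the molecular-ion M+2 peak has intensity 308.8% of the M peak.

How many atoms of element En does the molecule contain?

For n independent En atoms, I(M+2)/I(M) = n · (abundance En-101) / (abundance En-99) = n · 0.60693/0.39307.
n = 3.088 × 0.39307/0.60693 = 2.00 ≈ 2

2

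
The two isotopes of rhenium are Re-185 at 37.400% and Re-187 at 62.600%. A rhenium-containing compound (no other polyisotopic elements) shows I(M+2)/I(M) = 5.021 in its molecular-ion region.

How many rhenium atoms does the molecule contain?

3

With n Re atoms, P(M+2)/P(M) = C(n,1)·p^(n−1)q / p^n = n·q/p = n · 0.62600/0.37400.
n = 5.021 × 0.37400/0.62600 = 3.00 ≈ 3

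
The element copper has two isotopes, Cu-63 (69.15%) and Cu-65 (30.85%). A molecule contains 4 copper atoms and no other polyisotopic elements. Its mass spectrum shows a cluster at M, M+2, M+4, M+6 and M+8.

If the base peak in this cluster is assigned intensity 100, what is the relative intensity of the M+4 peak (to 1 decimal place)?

66.9

Term probabilities: M 0.2286, M+2 0.4080, M+4 0.2731, M+6 0.0812, M+8 0.0091. Base peak = M+2.
P(M+2) = C(4,1) × 0.6915^3 × 0.3085^1 = 4 × 0.33065611 × 0.3085 = 0.408030 (base)
P(M+4) = C(4,2) × 0.6915^2 × 0.3085^2 = 6 × 0.47817225 × 0.09517225 = 0.273052
Relative intensity = 0.273052 / 0.408030 × 100 = 66.9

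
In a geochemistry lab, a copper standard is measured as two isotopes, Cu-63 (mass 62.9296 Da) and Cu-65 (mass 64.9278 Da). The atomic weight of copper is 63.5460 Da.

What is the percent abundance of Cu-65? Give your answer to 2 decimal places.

30.85%

With x = fraction of Cu-63 (so Cu-65 is 1 − x):
62.9296·x + 64.9278·(1 − x) = 63.5460
(62.9296 − 64.9278)·x = 63.5460 − 64.9278
x = -1.3818 / -1.9982 = 0.69152 → 69.15% Cu-63, 30.85% Cu-65.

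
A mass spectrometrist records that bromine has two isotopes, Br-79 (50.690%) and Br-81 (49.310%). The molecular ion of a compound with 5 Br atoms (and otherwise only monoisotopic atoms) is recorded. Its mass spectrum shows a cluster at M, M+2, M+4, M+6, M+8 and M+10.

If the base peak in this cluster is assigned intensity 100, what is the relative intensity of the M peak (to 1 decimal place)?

Binomial terms of (0.50690 + 0.49310)^5: M 0.0335, M+2 0.1628, M+4 0.3167, M+6 0.3081, M+8 0.1498, M+10 0.0292 → M+4 is the base peak.
P(M+4) = C(5,2) × 0.50690^3 × 0.49310^2 = 10 × 0.13024674 × 0.24314761 = 0.316692 (base)
P(M) = C(5,0) × 0.50690^5 × 0.49310^0 = 1 × 0.03346659 × 1.0000 = 0.033467
Relative intensity = 0.033467 / 0.316692 × 100 = 10.6

10.6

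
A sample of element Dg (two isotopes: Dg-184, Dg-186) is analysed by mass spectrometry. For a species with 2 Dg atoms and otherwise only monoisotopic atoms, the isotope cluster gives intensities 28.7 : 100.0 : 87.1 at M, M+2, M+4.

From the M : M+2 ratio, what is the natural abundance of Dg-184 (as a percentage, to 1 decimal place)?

36.5%

Let p = fractional abundance of Dg-184. I(M+2)/I(M) = [C(2,1)·p^1·(1−p)] / p^2 = 2·(1−p)/p = 100.0/28.7 = 3.4843
(1−p)/p = 3.4843/2 = 1.7422  ⇒  p = 1/(1 + 1.7422) = 0.3647
Dg-184: 36.5%, Dg-186: 63.5%.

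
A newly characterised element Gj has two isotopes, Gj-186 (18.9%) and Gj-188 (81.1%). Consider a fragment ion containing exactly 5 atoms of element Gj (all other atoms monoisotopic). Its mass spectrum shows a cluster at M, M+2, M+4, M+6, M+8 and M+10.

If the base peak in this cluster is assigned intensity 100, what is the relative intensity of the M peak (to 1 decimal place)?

Term probabilities: M 0.0002, M+2 0.0052, M+4 0.0444, M+6 0.1905, M+8 0.4088, M+10 0.3508. Base peak = M+8.
P(M+8) = C(5,4) × 0.189^1 × 0.811^4 = 5 × 0.1890 × 0.43259691 = 0.408804 (base)
P(M) = C(5,0) × 0.189^5 × 0.811^0 = 1 × 0.00024116 × 1.0000 = 0.000241
Relative intensity = 0.000241 / 0.408804 × 100 = 0.1

0.1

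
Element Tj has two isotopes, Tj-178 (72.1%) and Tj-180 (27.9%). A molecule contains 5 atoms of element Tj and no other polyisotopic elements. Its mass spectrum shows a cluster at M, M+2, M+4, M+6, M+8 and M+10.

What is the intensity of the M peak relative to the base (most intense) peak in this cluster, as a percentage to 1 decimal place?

51.7%

(0.721 + 0.279)^5 gives M 0.1948, M+2 0.3770, M+4 0.2918, M+6 0.1129, M+8 0.0218, M+10 0.0017; the largest is M+2.
P(M+2) = C(5,1) × 0.721^4 × 0.279^1 = 5 × 0.27023467 × 0.2790 = 0.376977 (base)
P(M) = C(5,0) × 0.721^5 × 0.279^0 = 1 × 0.19483919 × 1.0000 = 0.194839
Relative intensity = 0.194839 / 0.376977 × 100 = 51.7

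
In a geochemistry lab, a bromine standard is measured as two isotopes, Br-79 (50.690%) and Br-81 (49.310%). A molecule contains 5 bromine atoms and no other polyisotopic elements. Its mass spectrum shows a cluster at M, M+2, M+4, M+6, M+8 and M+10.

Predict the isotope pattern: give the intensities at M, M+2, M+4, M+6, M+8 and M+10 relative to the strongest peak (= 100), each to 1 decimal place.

The 5 Br atoms are independent, so intensities follow the terms of (0.50690 + 0.49310)^5.
P(M) = 0.50690^5 = 0.033467
P(M+2) = 5 × 0.50690^4 × 0.49310^1 = 0.162777
P(M+4) = 10 × 0.50690^3 × 0.49310^2 = 0.316692
P(M+6) = 10 × 0.50690^2 × 0.49310^3 = 0.308070
P(M+8) = 5 × 0.50690^1 × 0.49310^4 = 0.149842
P(M+10) = 0.49310^5 = 0.029152
The M+4 peak is largest (0.316692); scaling to 100 gives 10.6 : 51.4 : 100.0 : 97.3 : 47.3 : 9.2.

10.6 : 51.4 : 100.0 : 97.3 : 47.3 : 9.2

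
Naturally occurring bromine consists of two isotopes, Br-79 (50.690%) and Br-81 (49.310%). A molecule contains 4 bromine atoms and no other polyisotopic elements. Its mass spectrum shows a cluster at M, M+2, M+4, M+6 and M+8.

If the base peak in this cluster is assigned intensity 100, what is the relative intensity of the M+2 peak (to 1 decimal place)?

68.5

(0.50690 + 0.49310)^4 gives M 0.0660, M+2 0.2569, M+4 0.3749, M+6 0.2431, M+8 0.0591; the largest is M+4.
P(M+4) = C(4,2) × 0.50690^2 × 0.49310^2 = 6 × 0.25694761 × 0.24314761 = 0.374857 (base)
P(M+2) = C(4,1) × 0.50690^3 × 0.49310^1 = 4 × 0.13024674 × 0.4931 = 0.256899
Relative intensity = 0.256899 / 0.374857 × 100 = 68.5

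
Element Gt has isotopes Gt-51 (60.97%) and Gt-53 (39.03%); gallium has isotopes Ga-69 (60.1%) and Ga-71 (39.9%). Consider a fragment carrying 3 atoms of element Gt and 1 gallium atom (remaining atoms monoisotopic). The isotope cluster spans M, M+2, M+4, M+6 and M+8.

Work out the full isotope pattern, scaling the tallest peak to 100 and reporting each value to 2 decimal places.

Element Gt pattern (n=3): 0.22664627 : 0.43526345 : 0.27863428 : 0.059456
Gallium pattern (n=1): 0.6010 : 0.3990
Convolve the two distributions (both contribute in 2-u steps):
  M: 0.22664627×0.6010 = 0.136214
  M+2: 0.22664627×0.3990 + 0.43526345×0.6010 = 0.352025
  M+4: 0.43526345×0.3990 + 0.27863428×0.6010 = 0.341129
  M+6: 0.27863428×0.3990 + 0.059456×0.6010 = 0.146908
  M+8: 0.059456×0.3990 = 0.023723
Scale to base peak (0.352025) = 100: 38.69 : 100.00 : 96.90 : 41.73 : 6.74

38.69 : 100.00 : 96.90 : 41.73 : 6.74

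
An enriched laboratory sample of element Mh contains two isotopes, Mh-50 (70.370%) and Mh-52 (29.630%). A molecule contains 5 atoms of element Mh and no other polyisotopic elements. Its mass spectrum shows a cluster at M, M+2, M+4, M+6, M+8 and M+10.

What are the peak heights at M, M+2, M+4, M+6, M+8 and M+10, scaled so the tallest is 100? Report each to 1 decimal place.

Expanding (0.70370 + 0.29630)^5:
P(M) = 0.70370^5 = 0.172559
P(M+2) = 5 × 0.70370^4 × 0.29630^1 = 0.363289
P(M+4) = 10 × 0.70370^3 × 0.29630^2 = 0.305933
P(M+6) = 10 × 0.70370^2 × 0.29630^3 = 0.128816
P(M+8) = 5 × 0.70370^1 × 0.29630^4 = 0.027120
P(M+10) = 0.29630^5 = 0.002284
The M+2 peak is largest (0.363289); scaling to 100 gives 47.5 : 100.0 : 84.2 : 35.5 : 7.5 : 0.6.

47.5 : 100.0 : 84.2 : 35.5 : 7.5 : 0.6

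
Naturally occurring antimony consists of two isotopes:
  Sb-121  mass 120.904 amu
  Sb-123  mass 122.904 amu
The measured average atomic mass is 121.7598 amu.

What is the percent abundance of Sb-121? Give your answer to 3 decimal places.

57.210%

Let x be the fractional abundance of Sb-121; then Sb-123 has abundance 1 − x.
120.904·x + 122.904·(1 − x) = 121.7598
(120.904 − 122.904)·x = 121.7598 − 122.904
x = -1.1442 / -2.000 = 0.57210 → 57.210% Sb-121, 42.790% Sb-123.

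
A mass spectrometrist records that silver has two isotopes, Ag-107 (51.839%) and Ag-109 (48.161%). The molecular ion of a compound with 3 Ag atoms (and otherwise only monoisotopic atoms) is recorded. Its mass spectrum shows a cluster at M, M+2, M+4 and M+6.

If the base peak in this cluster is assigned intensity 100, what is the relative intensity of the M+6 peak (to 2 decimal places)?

(0.51839 + 0.48161)^3 gives M 0.1393, M+2 0.3883, M+4 0.3607, M+6 0.1117; the largest is M+2.
P(M+2) = C(3,1) × 0.51839^2 × 0.48161^1 = 3 × 0.26872819 × 0.48161 = 0.388267 (base)
P(M+6) = C(3,3) × 0.51839^0 × 0.48161^3 = 1 × 1.0000 × 0.11170857 = 0.111709
Relative intensity = 0.111709 / 0.388267 × 100 = 28.77

28.77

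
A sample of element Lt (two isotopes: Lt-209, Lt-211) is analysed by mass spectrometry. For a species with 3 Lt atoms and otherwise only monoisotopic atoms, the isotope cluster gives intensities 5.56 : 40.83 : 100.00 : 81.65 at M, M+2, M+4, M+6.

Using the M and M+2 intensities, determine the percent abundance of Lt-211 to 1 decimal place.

71.0%

Let p = fractional abundance of Lt-209. I(M+2)/I(M) = [C(3,1)·p^2·(1−p)] / p^3 = 3·(1−p)/p = 40.83/5.56 = 7.3435
(1−p)/p = 7.3435/3 = 2.4478  ⇒  p = 1/(1 + 2.4478) = 0.2900
Lt-209: 29.0%, Lt-211: 71.0%.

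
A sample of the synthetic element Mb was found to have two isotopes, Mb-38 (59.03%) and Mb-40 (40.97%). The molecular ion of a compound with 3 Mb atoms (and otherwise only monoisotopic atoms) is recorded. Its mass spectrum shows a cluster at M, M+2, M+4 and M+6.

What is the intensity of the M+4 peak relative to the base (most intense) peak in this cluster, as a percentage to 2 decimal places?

69.41%

Term probabilities: M 0.2057, M+2 0.4283, M+4 0.2973, M+6 0.0688. Base peak = M+2.
P(M+2) = C(3,1) × 0.5903^2 × 0.4097^1 = 3 × 0.34845409 × 0.4097 = 0.428285 (base)
P(M+4) = C(3,2) × 0.5903^1 × 0.4097^2 = 3 × 0.5903 × 0.16785409 = 0.297253
Relative intensity = 0.297253 / 0.428285 × 100 = 69.41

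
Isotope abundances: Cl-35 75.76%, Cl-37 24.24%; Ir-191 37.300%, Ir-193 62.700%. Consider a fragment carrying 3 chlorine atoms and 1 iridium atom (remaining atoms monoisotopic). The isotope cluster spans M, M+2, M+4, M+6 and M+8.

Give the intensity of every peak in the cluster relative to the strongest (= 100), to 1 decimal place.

37.9 : 100.0 : 72.7 : 20.8 : 2.1

Chlorine pattern (n=3): 0.4348304 : 0.41738208 : 0.13354464 : 0.01424288
Iridium pattern (n=1): 0.3730 : 0.6270
Convolve the two distributions (both contribute in 2-u steps):
  M: 0.4348304×0.3730 = 0.162192
  M+2: 0.4348304×0.6270 + 0.41738208×0.3730 = 0.428322
  M+4: 0.41738208×0.6270 + 0.13354464×0.3730 = 0.311511
  M+6: 0.13354464×0.6270 + 0.01424288×0.3730 = 0.089045
  M+8: 0.01424288×0.6270 = 0.008930
Scale to base peak (0.428322) = 100: 37.9 : 100.0 : 72.7 : 20.8 : 2.1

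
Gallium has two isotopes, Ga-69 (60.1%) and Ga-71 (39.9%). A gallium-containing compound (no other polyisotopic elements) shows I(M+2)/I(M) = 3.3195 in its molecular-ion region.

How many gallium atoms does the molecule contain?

5

With n Ga atoms, P(M+2)/P(M) = C(n,1)·p^(n−1)q / p^n = n·q/p = n · 0.399/0.601.
n = 3.3195 × 0.601/0.399 = 5.00 ≈ 5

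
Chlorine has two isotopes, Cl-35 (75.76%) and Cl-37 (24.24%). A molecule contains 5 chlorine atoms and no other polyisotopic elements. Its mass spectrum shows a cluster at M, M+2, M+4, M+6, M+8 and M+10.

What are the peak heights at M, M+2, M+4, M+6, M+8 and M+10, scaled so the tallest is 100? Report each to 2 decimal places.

The 5 Cl atoms are independent, so intensities follow the terms of (0.7576 + 0.2424)^5.
P(M) = 0.7576^5 = 0.249574
P(M+2) = 5 × 0.7576^4 × 0.2424^1 = 0.399266
P(M+4) = 10 × 0.7576^3 × 0.2424^2 = 0.255497
P(M+6) = 10 × 0.7576^2 × 0.2424^3 = 0.081748
P(M+8) = 5 × 0.7576^1 × 0.2424^4 = 0.013078
P(M+10) = 0.2424^5 = 0.000837
The M+2 peak is largest (0.399266); scaling to 100 gives 62.51 : 100.00 : 63.99 : 20.47 : 3.28 : 0.21.

62.51 : 100.00 : 63.99 : 20.47 : 3.28 : 0.21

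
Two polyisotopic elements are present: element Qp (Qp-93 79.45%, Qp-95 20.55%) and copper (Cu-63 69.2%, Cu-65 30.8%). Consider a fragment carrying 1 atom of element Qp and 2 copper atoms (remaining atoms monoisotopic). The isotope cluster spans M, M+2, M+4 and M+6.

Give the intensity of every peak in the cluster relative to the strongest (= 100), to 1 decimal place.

87.0 : 100.0 : 37.3 : 4.5

Element Qp pattern (n=1): 0.7945 : 0.2055
Copper pattern (n=2): 0.478864 : 0.426272 : 0.094864
Convolve the two distributions (both contribute in 2-u steps):
  M: 0.7945×0.478864 = 0.380457
  M+2: 0.7945×0.426272 + 0.2055×0.478864 = 0.437080
  M+4: 0.7945×0.094864 + 0.2055×0.426272 = 0.162968
  M+6: 0.2055×0.094864 = 0.019495
Scale to base peak (0.437080) = 100: 87.0 : 100.0 : 37.3 : 4.5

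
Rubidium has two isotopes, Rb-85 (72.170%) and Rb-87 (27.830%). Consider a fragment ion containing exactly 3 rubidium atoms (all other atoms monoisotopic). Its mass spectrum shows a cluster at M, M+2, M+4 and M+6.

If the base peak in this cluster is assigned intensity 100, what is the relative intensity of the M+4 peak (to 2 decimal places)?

(0.72170 + 0.27830)^3 gives M 0.3759, M+2 0.4349, M+4 0.1677, M+6 0.0216; the largest is M+2.
P(M+2) = C(3,1) × 0.72170^2 × 0.27830^1 = 3 × 0.52085089 × 0.2783 = 0.434858 (base)
P(M+4) = C(3,2) × 0.72170^1 × 0.27830^2 = 3 × 0.7217 × 0.07745089 = 0.167689
Relative intensity = 0.167689 / 0.434858 × 100 = 38.56

38.56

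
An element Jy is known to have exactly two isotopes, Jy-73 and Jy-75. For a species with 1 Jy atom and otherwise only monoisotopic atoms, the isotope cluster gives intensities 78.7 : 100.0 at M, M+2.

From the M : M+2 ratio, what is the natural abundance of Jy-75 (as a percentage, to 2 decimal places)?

55.96%

If p is the fraction of Jy that is Jy-73, then I(M+2)/I(M) = [C(1,1)·p^0·(1−p)] / p^1 = 1·(1−p)/p = 100.0/78.7 = 1.2706
(1−p)/p = 1.2706/1 = 1.2706  ⇒  p = 1/(1 + 1.2706) = 0.4404
Jy-73: 44.04%, Jy-75: 55.96%.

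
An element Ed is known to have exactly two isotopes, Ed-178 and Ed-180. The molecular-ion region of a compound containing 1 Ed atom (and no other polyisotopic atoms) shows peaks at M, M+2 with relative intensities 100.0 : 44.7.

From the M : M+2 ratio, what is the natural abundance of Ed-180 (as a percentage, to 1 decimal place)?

If p is the fraction of Ed that is Ed-178, then I(M+2)/I(M) = [C(1,1)·p^0·(1−p)] / p^1 = 1·(1−p)/p = 44.7/100.0 = 0.4470
(1−p)/p = 0.4470/1 = 0.4470  ⇒  p = 1/(1 + 0.4470) = 0.6911
Ed-178: 69.1%, Ed-180: 30.9%.

30.9%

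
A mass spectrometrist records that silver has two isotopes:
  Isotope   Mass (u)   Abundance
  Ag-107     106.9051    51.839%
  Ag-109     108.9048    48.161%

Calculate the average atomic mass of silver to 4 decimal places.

107.8682 u

The abundance-weighted mean is 0.51839 × 106.9051 + 0.48161 × 108.9048
= 55.41853 + 52.44964 = 107.86817 u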